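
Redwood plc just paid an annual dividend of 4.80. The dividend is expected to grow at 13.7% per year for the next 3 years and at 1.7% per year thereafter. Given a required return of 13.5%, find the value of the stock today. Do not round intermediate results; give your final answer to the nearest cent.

D_1 = 5.45760
D_2 = 6.20529
D_3 = 7.05542
Terminal value at year 3: TV = D_3×(1+g_2)/(r−g_2) = 7.17536/0.118 = 60.80812
P_0 = D_1/(1+r)^1 + D_2/(1+r)^2 + D_3/(1+r)^3 + TV/(1+r)^3
    = 4.80846 + 4.81693 + 4.82542 + 41.58857 = 56.03938

56.04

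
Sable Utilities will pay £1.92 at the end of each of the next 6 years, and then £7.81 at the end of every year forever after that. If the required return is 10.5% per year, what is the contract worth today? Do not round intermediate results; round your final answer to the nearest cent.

£49.10

PV of 6-year annuity: £1.92 × [1 − (1+0.105)^−6] / 0.105 = 8.24098
Perpetuity value at year 6: £7.81 / 0.105 = 74.38095
PV of perpetuity: 74.38095 / (1+0.105)^6 = 40.85903
Total PV = 8.24098 + 40.85903 = 49.10002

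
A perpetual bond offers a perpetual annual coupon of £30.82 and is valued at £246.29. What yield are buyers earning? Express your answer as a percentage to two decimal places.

12.51%

P = C/r ⇒ r = C/P = £30.82/£246.29 = 0.125137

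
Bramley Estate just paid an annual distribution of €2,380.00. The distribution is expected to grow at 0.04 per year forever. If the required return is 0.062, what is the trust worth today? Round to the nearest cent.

€112509.09

D₁ = D₀ × (1 + g) = €2,380.00 × 1.04 = €2,475.2000
Growing perpetuity: P = D₁ / (r − g) = €2,475.2000 / (0.062 − 0.04) = €112,509.09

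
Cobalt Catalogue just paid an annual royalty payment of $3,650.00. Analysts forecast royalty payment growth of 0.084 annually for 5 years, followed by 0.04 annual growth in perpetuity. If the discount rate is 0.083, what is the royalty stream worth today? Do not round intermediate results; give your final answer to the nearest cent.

D_1 = 3956.60000
D_2 = 4288.95440
D_3 = 4649.22657
D_4 = 5039.76160
D_5 = 5463.10158
Terminal value at year 5: TV = D_5×(1+g_2)/(r−g_2) = 5681.62564/0.043 = 132130.82881
P_0 = D_1/(1+r)^1 + D_2/(1+r)^2 + D_3/(1+r)^3 + D_4/(1+r)^4 + D_5/(1+r)^5 + TV/(1+r)^5
    = 3653.37027 + 3656.74365 + 3660.12014 + 3663.49975 + 3666.88249 + 88687.39039 = 106988.00669

$106988.01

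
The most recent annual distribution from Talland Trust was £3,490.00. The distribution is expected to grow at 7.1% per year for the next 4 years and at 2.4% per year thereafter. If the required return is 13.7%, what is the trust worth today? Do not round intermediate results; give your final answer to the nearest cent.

£36946.28

D_1 = 3737.79000
D_2 = 4003.17309
D_3 = 4287.39838
D_4 = 4591.80366
Terminal value at year 4: TV = D_4×(1+g_2)/(r−g_2) = 4702.00695/0.113 = 41610.68099
P_0 = D_1/(1+r)^1 + D_2/(1+r)^2 + D_3/(1+r)^3 + D_4/(1+r)^4 + TV/(1+r)^4
    = 3287.41425 + 3096.58809 + 2916.83891 + 2747.52373 + 24897.91413 = 36946.27911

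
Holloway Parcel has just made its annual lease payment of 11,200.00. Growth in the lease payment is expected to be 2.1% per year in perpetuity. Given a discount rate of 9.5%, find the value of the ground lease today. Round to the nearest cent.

154529.73

D₁ = D₀ × (1 + g) = 11,200.00 × 1.021 = 11,435.2000
Growing perpetuity: P = D₁ / (r − g) = 11,435.2000 / (0.095 − 0.021) = 154,529.73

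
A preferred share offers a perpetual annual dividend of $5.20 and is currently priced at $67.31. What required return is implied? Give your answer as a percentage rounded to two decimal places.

7.73%

P = C/r ⇒ r = C/P = $5.20/$67.31 = 0.077254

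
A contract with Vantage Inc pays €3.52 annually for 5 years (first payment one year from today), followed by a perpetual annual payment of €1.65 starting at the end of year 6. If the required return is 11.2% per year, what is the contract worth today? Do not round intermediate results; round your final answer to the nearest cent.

PV of 5-year annuity: €3.52 × [1 − (1+0.112)^−5] / 0.112 = 12.94437
Perpetuity value at year 5: €1.65 / 0.112 = 14.73214
PV of perpetuity: 14.73214 / (1+0.112)^5 = 8.66447
Total PV = 12.94437 + 8.66447 = 21.60884

€21.61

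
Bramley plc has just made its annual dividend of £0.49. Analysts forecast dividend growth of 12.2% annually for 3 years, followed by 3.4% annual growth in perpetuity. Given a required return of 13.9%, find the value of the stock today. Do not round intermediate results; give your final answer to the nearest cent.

D_1 = 0.54978
D_2 = 0.61685
D_3 = 0.69211
Terminal value at year 3: TV = D_3×(1+g_2)/(r−g_2) = 0.71564/0.105 = 6.81563
P_0 = D_1/(1+r)^1 + D_2/(1+r)^2 + D_3/(1+r)^3 + TV/(1+r)^3
    = 0.48269 + 0.47548 + 0.46839 + 4.61248 = 6.03904

£6.04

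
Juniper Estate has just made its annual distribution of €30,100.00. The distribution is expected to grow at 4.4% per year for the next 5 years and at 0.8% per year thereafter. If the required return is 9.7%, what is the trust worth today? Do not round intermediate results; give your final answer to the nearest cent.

€396179.35

D_1 = 31424.40000
D_2 = 32807.07360
D_3 = 34250.58484
D_4 = 35757.61057
D_5 = 37330.94544
Terminal value at year 5: TV = D_5×(1+g_2)/(r−g_2) = 37629.59300/0.089 = 422804.41573
P_0 = D_1/(1+r)^1 + D_2/(1+r)^2 + D_3/(1+r)^3 + D_4/(1+r)^4 + D_5/(1+r)^5 + TV/(1+r)^5
    = 28645.76117 + 27261.78182 + 25944.66748 + 24691.18764 + 23498.26791 + 266137.68602 = 396179.35204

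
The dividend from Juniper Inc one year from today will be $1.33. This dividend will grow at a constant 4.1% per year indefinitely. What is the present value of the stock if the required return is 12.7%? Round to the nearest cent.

Growing perpetuity: P = D₁ / (r − g) = $1.3300 / (0.127 − 0.041) = $15.47

$15.47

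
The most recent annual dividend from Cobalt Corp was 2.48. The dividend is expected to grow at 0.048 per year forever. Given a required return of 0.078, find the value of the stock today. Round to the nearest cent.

86.63

D₁ = D₀ × (1 + g) = 2.48 × 1.048 = 2.5990
Growing perpetuity: P = D₁ / (r − g) = 2.5990 / (0.078 − 0.048) = 86.63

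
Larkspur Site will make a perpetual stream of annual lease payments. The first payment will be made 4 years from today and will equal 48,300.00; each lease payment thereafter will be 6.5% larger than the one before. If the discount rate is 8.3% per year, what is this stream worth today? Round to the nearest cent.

Value at end of year 3: C₁ / (r − g) = 48,300.00 / (0.083 − 0.065) = 2,683,333.3333
Discount to today: PV = 2,683,333.3333 / (1 + 0.083)^3 = 2,683,333.3333 / 1.270239 = 2,112,463.70

2112463.70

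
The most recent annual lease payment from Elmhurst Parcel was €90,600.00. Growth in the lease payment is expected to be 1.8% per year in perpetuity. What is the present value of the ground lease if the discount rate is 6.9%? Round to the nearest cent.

€1808447.06

D₁ = D₀ × (1 + g) = €90,600.00 × 1.018 = €92,230.8000
Growing perpetuity: P = D₁ / (r − g) = €92,230.8000 / (0.069 − 0.018) = €1,808,447.06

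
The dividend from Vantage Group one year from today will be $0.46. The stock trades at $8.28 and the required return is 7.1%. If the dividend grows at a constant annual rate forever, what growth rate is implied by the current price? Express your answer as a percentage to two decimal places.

P = D₁/(r−g) ⇒ g = r − D₁/P = 0.071 − $0.46/$8.28 = 0.015444

1.54%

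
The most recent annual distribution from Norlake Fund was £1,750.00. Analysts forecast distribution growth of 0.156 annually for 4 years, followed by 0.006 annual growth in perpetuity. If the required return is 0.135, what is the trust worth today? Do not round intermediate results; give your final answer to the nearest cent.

£22015.52

D_1 = 2023.00000
D_2 = 2338.58800
D_3 = 2703.40773
D_4 = 3125.13933
Terminal value at year 4: TV = D_4×(1+g_2)/(r−g_2) = 3143.89017/0.129 = 24371.24162
P_0 = D_1/(1+r)^1 + D_2/(1+r)^2 + D_3/(1+r)^3 + D_4/(1+r)^4 + TV/(1+r)^4
    = 1782.37885 + 1815.35679 + 1848.94489 + 1883.15444 + 14685.68502 = 22015.52000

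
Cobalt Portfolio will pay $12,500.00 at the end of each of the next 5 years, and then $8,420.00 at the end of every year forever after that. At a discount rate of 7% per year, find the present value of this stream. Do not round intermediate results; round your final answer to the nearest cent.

PV of 5-year annuity: $12,500.00 × [1 − (1+0.07)^−5] / 0.07 = 51252.46795
Perpetuity value at year 5: $8,420.00 / 0.07 = 120285.71429
PV of perpetuity: 120285.71429 / (1+0.07)^5 = 85762.05188
Total PV = 51252.46795 + 85762.05188 = 137014.51982

$137014.52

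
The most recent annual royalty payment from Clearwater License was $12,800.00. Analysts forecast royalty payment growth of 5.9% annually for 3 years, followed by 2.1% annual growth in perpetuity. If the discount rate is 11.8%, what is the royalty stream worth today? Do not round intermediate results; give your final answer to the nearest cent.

D_1 = 13555.20000
D_2 = 14354.95680
D_3 = 15201.89925
Terminal value at year 3: TV = D_3×(1+g_2)/(r−g_2) = 15521.13914/0.097 = 160011.74366
P_0 = D_1/(1+r)^1 + D_2/(1+r)^2 + D_3/(1+r)^3 + TV/(1+r)^3
    = 12124.50805 + 11484.66371 + 10878.58575 + 114505.52628 = 148993.28378

$148993.28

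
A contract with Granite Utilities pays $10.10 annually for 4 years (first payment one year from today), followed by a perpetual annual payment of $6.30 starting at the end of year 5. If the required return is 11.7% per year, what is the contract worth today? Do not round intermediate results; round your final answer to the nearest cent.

PV of 4-year annuity: $10.10 × [1 − (1+0.117)^−4] / 0.117 = 30.87207
Perpetuity value at year 4: $6.30 / 0.117 = 53.84615
PV of perpetuity: 53.84615 / (1+0.117)^4 = 34.58932
Total PV = 30.87207 + 34.58932 = 65.46139

$65.46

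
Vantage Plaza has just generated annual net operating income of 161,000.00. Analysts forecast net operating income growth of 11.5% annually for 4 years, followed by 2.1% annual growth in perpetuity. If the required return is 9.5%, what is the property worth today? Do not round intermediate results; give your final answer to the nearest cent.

3062105.51

D_1 = 179515.00000
D_2 = 200159.22500
D_3 = 223177.53588
D_4 = 248842.95250
Terminal value at year 4: TV = D_4×(1+g_2)/(r−g_2) = 254068.65450/0.074 = 3433360.19599
P_0 = D_1/(1+r)^1 + D_2/(1+r)^2 + D_3/(1+r)^3 + D_4/(1+r)^4 + TV/(1+r)^4
    = 163940.63927 + 166934.98885 + 169984.02974 + 173088.76087 + 2388157.09260 = 3062105.51133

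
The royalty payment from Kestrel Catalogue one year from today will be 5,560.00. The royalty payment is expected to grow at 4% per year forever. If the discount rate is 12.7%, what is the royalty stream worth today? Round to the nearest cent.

63908.05

Growing perpetuity: P = D₁ / (r − g) = 5,560.0000 / (0.127 − 0.04) = 63,908.05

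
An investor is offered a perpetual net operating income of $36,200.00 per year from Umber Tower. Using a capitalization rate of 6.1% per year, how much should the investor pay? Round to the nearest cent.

$593442.62

Level perpetuity: PV = C / r = $36,200.00 / 0.061 = $593,442.62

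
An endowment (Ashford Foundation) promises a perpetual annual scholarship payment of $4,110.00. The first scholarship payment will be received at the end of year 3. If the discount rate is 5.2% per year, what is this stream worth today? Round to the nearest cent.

$71417.89

Value at end of year 2: C / r = $4,110.00 / 0.052 = $79,038.4615
Discount to today: PV = $79,038.4615 / (1 + 0.052)^2 = $79,038.4615 / 1.106704 = $71,417.89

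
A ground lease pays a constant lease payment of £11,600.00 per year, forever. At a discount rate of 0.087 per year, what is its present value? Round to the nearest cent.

£133333.33

Level perpetuity: PV = C / r = £11,600.00 / 0.087 = £133,333.33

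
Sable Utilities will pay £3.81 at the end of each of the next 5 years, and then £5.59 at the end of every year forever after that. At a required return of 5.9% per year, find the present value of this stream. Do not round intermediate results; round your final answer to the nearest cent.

£87.23

PV of 5-year annuity: £3.81 × [1 − (1+0.059)^−5] / 0.059 = 16.09286
Perpetuity value at year 5: £5.59 / 0.059 = 94.74576
PV of perpetuity: 94.74576 / (1+0.059)^5 = 71.13445
Total PV = 16.09286 + 71.13445 = 87.22731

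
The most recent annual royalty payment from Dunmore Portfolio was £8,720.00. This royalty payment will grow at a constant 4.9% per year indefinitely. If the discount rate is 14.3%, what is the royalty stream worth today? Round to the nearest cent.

D₁ = D₀ × (1 + g) = £8,720.00 × 1.049 = £9,147.2800
Growing perpetuity: P = D₁ / (r − g) = £9,147.2800 / (0.143 − 0.049) = £97,311.49

£97311.49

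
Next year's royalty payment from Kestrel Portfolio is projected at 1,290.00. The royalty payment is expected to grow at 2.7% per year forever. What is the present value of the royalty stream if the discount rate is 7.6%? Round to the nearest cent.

26326.53

Growing perpetuity: P = D₁ / (r − g) = 1,290.0000 / (0.076 − 0.027) = 26,326.53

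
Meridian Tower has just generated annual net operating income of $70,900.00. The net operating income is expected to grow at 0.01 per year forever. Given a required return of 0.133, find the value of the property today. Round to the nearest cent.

$582186.99

D₁ = D₀ × (1 + g) = $70,900.00 × 1.01 = $71,609.0000
Growing perpetuity: P = D₁ / (r − g) = $71,609.0000 / (0.133 − 0.01) = $582,186.99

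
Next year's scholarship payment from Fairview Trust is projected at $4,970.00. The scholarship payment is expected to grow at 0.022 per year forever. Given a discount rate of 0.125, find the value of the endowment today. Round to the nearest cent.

Growing perpetuity: P = D₁ / (r − g) = $4,970.0000 / (0.125 − 0.022) = $48,252.43

$48252.43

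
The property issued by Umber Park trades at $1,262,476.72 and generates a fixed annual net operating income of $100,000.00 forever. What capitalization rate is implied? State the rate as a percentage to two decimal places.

P = C/r ⇒ r = C/P = $100,000.00/$1,262,476.72 = 0.079209

7.92%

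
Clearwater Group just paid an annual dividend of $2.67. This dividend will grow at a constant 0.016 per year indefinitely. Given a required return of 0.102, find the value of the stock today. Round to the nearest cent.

D₁ = D₀ × (1 + g) = $2.67 × 1.016 = $2.7127
Growing perpetuity: P = D₁ / (r − g) = $2.7127 / (0.102 − 0.016) = $31.54

$31.54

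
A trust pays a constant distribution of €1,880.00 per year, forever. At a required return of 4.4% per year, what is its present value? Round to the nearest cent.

Level perpetuity: PV = C / r = €1,880.00 / 0.044 = €42,727.27

€42727.27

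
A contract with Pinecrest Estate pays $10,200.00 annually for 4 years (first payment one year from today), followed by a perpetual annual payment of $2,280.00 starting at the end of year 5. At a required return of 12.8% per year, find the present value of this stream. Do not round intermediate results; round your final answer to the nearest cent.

$41468.54

PV of 4-year annuity: $10,200.00 × [1 − (1+0.128)^−4] / 0.128 = 30466.11798
Perpetuity value at year 4: $2,280.00 / 0.128 = 17812.50000
PV of perpetuity: 17812.50000 / (1+0.128)^4 = 11002.42657
Total PV = 30466.11798 + 11002.42657 = 41468.54455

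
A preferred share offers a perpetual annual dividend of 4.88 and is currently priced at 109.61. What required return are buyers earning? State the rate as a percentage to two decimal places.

4.45%

P = C/r ⇒ r = C/P = 4.88/109.61 = 0.044521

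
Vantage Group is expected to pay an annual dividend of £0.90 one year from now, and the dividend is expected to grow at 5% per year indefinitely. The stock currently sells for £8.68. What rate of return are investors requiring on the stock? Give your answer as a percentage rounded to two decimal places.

15.37%

P = D₁/(r − g) ⇒ r = D₁/P + g = £0.9000/£8.68 + 0.05 = 0.103687 + 0.05 = 0.153687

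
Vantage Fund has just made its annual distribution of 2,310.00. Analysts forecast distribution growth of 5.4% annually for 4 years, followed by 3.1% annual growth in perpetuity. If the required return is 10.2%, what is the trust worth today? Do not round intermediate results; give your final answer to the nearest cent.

36347.09

D_1 = 2434.74000
D_2 = 2566.21596
D_3 = 2704.79162
D_4 = 2850.85037
Terminal value at year 4: TV = D_4×(1+g_2)/(r−g_2) = 2939.22673/0.071 = 41397.55959
P_0 = D_1/(1+r)^1 + D_2/(1+r)^2 + D_3/(1+r)^3 + D_4/(1+r)^4 + TV/(1+r)^4
    = 2209.38294 + 2113.14847 + 2021.10571 + 1933.07207 + 28070.38452 = 36347.09372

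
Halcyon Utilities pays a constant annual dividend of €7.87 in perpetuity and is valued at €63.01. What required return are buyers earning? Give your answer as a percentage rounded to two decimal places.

P = C/r ⇒ r = C/P = €7.87/€63.01 = 0.124901

12.49%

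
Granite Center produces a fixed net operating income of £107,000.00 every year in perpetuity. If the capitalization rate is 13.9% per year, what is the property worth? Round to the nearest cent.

£769784.17

Level perpetuity: PV = C / r = £107,000.00 / 0.139 = £769,784.17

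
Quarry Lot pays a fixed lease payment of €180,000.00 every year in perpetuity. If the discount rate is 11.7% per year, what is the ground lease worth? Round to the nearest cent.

€1538461.54

Level perpetuity: PV = C / r = €180,000.00 / 0.117 = €1,538,461.54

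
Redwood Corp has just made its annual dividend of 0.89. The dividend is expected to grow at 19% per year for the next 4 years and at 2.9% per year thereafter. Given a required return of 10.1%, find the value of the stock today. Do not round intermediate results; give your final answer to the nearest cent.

D_1 = 1.05910
D_2 = 1.26033
D_3 = 1.49979
D_4 = 1.78475
Terminal value at year 4: TV = D_4×(1+g_2)/(r−g_2) = 1.83651/0.072 = 25.50708
P_0 = D_1/(1+r)^1 + D_2/(1+r)^2 + D_3/(1+r)^3 + D_4/(1+r)^4 + TV/(1+r)^4
    = 0.96194 + 1.03970 + 1.12375 + 1.21459 + 17.35847 = 21.69845

21.70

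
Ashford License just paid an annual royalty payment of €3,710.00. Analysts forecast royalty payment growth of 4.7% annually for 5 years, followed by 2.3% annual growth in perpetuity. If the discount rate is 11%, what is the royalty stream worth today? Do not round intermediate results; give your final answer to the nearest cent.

D_1 = 3884.37000
D_2 = 4066.93539
D_3 = 4258.08135
D_4 = 4458.21118
D_5 = 4667.74710
Terminal value at year 5: TV = D_5×(1+g_2)/(r−g_2) = 4775.10529/0.087 = 54886.26765
P_0 = D_1/(1+r)^1 + D_2/(1+r)^2 + D_3/(1+r)^3 + D_4/(1+r)^4 + D_5/(1+r)^5 + TV/(1+r)^5
    = 3499.43243 + 3300.81600 + 3113.47239 + 2936.76179 + 2770.08072 + 32572.32843 = 48192.89175

€48192.89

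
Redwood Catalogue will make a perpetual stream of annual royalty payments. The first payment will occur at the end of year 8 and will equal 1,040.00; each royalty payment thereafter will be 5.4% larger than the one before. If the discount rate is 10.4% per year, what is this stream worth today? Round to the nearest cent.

Value at end of year 7: C₁ / (r − g) = 1,040.00 / (0.104 − 0.054) = 20,800.0000
Discount to today: PV = 20,800.0000 / (1 + 0.104)^7 = 20,800.0000 / 1.998865 = 10,405.90

10405.90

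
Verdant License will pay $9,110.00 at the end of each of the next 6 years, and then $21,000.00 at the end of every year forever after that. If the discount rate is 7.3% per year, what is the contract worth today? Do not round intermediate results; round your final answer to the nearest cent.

PV of 6-year annuity: $9,110.00 × [1 − (1+0.073)^−6] / 0.073 = 43023.92043
Perpetuity value at year 6: $21,000.00 / 0.073 = 287671.23288
PV of perpetuity: 287671.23288 / (1+0.073)^6 = 188494.24835
Total PV = 43023.92043 + 188494.24835 = 231518.16878

$231518.17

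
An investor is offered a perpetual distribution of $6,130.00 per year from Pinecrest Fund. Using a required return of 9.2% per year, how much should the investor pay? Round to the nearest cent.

Level perpetuity: PV = C / r = $6,130.00 / 0.092 = $66,630.43

$66630.43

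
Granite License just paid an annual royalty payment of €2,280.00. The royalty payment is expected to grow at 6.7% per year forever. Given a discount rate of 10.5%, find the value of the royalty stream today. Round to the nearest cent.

D₁ = D₀ × (1 + g) = €2,280.00 × 1.067 = €2,432.7600
Growing perpetuity: P = D₁ / (r − g) = €2,432.7600 / (0.105 − 0.067) = €64,020.00

€64020.00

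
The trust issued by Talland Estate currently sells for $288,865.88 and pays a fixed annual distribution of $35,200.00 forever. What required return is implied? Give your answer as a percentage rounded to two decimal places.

12.19%

P = C/r ⇒ r = C/P = $35,200.00/$288,865.88 = 0.121856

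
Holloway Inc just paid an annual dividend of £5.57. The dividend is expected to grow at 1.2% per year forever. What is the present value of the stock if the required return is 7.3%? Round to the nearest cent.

£92.41

D₁ = D₀ × (1 + g) = £5.57 × 1.012 = £5.6368
Growing perpetuity: P = D₁ / (r − g) = £5.6368 / (0.073 − 0.012) = £92.41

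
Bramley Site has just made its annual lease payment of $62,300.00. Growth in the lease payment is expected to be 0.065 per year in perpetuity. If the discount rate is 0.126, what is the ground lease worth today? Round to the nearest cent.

D₁ = D₀ × (1 + g) = $62,300.00 × 1.065 = $66,349.5000
Growing perpetuity: P = D₁ / (r − g) = $66,349.5000 / (0.126 − 0.065) = $1,087,696.72

$1087696.72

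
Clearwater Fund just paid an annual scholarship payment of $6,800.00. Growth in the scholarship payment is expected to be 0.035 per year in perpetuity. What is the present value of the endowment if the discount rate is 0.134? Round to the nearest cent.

$71090.91

D₁ = D₀ × (1 + g) = $6,800.00 × 1.035 = $7,038.0000
Growing perpetuity: P = D₁ / (r − g) = $7,038.0000 / (0.134 − 0.035) = $71,090.91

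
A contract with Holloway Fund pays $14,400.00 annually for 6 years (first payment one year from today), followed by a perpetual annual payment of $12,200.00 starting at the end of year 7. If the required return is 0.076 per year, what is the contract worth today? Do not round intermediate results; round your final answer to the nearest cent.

$170821.25

PV of 6-year annuity: $14,400.00 × [1 − (1+0.076)^−6] / 0.076 = 67385.03975
Perpetuity value at year 6: $12,200.00 / 0.076 = 160526.31579
PV of perpetuity: 160526.31579 / (1+0.076)^6 = 103436.21267
Total PV = 67385.03975 + 103436.21267 = 170821.25242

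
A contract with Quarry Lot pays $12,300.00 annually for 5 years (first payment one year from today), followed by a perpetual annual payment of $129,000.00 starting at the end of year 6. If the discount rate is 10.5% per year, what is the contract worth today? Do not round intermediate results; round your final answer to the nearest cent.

$791779.87

PV of 5-year annuity: $12,300.00 × [1 − (1+0.105)^−5] / 0.105 = 46037.15615
Perpetuity value at year 5: $129,000.00 / 0.105 = 1228571.42857
PV of perpetuity: 1228571.42857 / (1+0.105)^5 = 745742.71774
Total PV = 46037.15615 + 745742.71774 = 791779.87389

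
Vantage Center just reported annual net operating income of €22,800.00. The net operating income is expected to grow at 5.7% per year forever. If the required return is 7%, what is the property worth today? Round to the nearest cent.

D₁ = D₀ × (1 + g) = €22,800.00 × 1.057 = €24,099.6000
Growing perpetuity: P = D₁ / (r − g) = €24,099.6000 / (0.07 − 0.057) = €1,853,815.38

€1853815.38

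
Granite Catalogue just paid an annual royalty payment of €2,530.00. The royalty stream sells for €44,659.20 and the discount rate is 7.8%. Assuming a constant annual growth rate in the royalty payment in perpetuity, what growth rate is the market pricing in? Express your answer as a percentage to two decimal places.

2.02%

P = D₀(1+g)/(r−g) ⇒ P(r−g) = D₀(1+g) ⇒ g(P+D₀) = P·r − D₀
g = (P·r − D₀)/(P + D₀) = (€44,659.20×0.078 − €2,530.00) / (€44,659.20 + €2,530.00) = 0.020204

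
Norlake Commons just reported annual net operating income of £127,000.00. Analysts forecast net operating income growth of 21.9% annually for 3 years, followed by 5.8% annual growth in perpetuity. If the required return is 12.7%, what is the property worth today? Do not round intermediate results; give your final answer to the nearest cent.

D_1 = 154813.00000
D_2 = 188717.04700
D_3 = 230046.08029
Terminal value at year 3: TV = D_3×(1+g_2)/(r−g_2) = 243388.75295/0.069 = 3527373.23116
P_0 = D_1/(1+r)^1 + D_2/(1+r)^2 + D_3/(1+r)^3 + TV/(1+r)^3
    = 137367.34694 + 148581.00791 + 160710.06978 + 2464221.07002 = 2910879.49466

£2910879.49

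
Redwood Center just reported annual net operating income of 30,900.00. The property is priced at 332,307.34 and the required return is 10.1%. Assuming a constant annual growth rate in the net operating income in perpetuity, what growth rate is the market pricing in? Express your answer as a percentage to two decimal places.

0.73%

P = D₀(1+g)/(r−g) ⇒ P(r−g) = D₀(1+g) ⇒ g(P+D₀) = P·r − D₀
g = (P·r − D₀)/(P + D₀) = (332,307.34×0.101 − 30,900.00) / (332,307.34 + 30,900.00) = 0.007332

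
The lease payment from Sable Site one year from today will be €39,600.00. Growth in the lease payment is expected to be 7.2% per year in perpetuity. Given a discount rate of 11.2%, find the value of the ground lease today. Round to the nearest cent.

Growing perpetuity: P = D₁ / (r − g) = €39,600.0000 / (0.112 − 0.072) = €990,000.00

€990000.00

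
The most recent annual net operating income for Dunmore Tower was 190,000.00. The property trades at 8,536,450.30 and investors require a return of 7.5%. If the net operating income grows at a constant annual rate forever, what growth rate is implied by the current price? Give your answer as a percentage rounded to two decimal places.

P = D₀(1+g)/(r−g) ⇒ P(r−g) = D₀(1+g) ⇒ g(P+D₀) = P·r − D₀
g = (P·r − D₀)/(P + D₀) = (8,536,450.30×0.075 − 190,000.00) / (8,536,450.30 + 190,000.00) = 0.051594

5.16%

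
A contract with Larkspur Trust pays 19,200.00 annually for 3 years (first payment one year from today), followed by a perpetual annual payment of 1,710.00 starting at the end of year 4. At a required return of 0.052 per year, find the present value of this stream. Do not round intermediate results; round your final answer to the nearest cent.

PV of 3-year annuity: 19,200.00 × [1 − (1+0.052)^−3] / 0.052 = 52091.02937
Perpetuity value at year 3: 1,710.00 / 0.052 = 32884.61538
PV of perpetuity: 32884.61538 / (1+0.052)^3 = 28245.25808
Total PV = 52091.02937 + 28245.25808 = 80336.28745

80336.29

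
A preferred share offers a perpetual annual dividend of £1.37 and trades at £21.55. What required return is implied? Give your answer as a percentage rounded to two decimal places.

P = C/r ⇒ r = C/P = £1.37/£21.55 = 0.063573

6.36%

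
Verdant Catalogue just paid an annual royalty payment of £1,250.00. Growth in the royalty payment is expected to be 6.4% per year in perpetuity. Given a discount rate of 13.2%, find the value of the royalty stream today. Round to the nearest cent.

£19558.82

D₁ = D₀ × (1 + g) = £1,250.00 × 1.064 = £1,330.0000
Growing perpetuity: P = D₁ / (r − g) = £1,330.0000 / (0.132 − 0.064) = £19,558.82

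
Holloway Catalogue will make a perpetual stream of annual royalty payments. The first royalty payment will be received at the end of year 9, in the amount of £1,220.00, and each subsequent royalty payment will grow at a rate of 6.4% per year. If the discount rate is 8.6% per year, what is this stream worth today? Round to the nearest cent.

Value at end of year 8: C₁ / (r − g) = £1,220.00 / (0.086 − 0.064) = £55,454.5455
Discount to today: PV = £55,454.5455 / (1 + 0.086)^8 = £55,454.5455 / 1.934811 = £28,661.48

£28661.48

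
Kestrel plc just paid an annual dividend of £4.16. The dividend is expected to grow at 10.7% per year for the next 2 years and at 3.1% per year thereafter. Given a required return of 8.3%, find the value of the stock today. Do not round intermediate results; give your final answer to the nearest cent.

D_1 = 4.60512
D_2 = 5.09787
Terminal value at year 2: TV = D_2×(1+g_2)/(r−g_2) = 5.25590/0.052 = 101.07503
P_0 = D_1/(1+r)^1 + D_2/(1+r)^2 + TV/(1+r)^2
    = 4.25219 + 4.34642 + 86.17613 = 94.77474

£94.77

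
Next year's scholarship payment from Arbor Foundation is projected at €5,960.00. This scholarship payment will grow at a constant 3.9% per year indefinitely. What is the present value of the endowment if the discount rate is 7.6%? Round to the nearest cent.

€161081.08

Growing perpetuity: P = D₁ / (r − g) = €5,960.0000 / (0.076 − 0.039) = €161,081.08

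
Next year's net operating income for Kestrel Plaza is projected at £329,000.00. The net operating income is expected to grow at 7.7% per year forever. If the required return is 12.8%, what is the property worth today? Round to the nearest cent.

£6450980.39

Growing perpetuity: P = D₁ / (r − g) = £329,000.0000 / (0.128 − 0.077) = £6,450,980.39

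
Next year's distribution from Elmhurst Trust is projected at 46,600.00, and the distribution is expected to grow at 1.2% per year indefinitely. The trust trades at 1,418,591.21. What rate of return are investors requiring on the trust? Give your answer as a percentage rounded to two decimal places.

4.48%

P = D₁/(r − g) ⇒ r = D₁/P + g = 46,600.0000/1,418,591.21 + 0.012 = 0.032849 + 0.012 = 0.044849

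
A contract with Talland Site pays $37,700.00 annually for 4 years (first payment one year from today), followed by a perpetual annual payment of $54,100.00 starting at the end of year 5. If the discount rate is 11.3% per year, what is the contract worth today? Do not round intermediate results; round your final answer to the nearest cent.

PV of 4-year annuity: $37,700.00 × [1 − (1+0.113)^−4] / 0.113 = 116216.95025
Perpetuity value at year 4: $54,100.00 / 0.113 = 478761.06195
PV of perpetuity: 478761.06195 / (1+0.113)^4 = 311988.19699
Total PV = 116216.95025 + 311988.19699 = 428205.14725

$428205.15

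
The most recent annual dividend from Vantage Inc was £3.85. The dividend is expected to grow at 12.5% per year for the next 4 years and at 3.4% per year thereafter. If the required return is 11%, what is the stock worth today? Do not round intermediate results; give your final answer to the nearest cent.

£71.20

D_1 = 4.33125
D_2 = 4.87266
D_3 = 5.48174
D_4 = 6.16696
Terminal value at year 4: TV = D_4×(1+g_2)/(r−g_2) = 6.37663/0.076 = 83.90305
P_0 = D_1/(1+r)^1 + D_2/(1+r)^2 + D_3/(1+r)^3 + D_4/(1+r)^4 + TV/(1+r)^4
    = 3.90203 + 3.95476 + 4.00820 + 4.06236 + 55.26954 = 71.19689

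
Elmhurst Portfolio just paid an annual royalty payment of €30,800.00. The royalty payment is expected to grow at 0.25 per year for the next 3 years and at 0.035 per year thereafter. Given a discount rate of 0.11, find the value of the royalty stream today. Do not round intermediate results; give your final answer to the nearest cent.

€724732.84

D_1 = 38500.00000
D_2 = 48125.00000
D_3 = 60156.25000
Terminal value at year 3: TV = D_3×(1+g_2)/(r−g_2) = 62261.71875/0.075 = 830156.25000
P_0 = D_1/(1+r)^1 + D_2/(1+r)^2 + D_3/(1+r)^3 + TV/(1+r)^3
    = 34684.68468 + 39059.32960 + 43985.73153 + 607003.09513 = 724732.84095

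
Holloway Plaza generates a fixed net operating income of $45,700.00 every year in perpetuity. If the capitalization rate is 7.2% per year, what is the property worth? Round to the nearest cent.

$634722.22

Level perpetuity: PV = C / r = $45,700.00 / 0.072 = $634,722.22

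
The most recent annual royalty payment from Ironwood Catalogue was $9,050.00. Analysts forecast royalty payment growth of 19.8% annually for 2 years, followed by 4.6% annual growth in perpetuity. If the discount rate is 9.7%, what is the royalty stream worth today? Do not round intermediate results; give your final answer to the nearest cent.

D_1 = 10841.90000
D_2 = 12988.59620
Terminal value at year 2: TV = D_2×(1+g_2)/(r−g_2) = 13586.07163/0.051 = 266393.56128
P_0 = D_1/(1+r)^1 + D_2/(1+r)^2 + TV/(1+r)^2
    = 9883.22698 + 10793.16857 + 221365.77114 = 242042.16669

$242042.17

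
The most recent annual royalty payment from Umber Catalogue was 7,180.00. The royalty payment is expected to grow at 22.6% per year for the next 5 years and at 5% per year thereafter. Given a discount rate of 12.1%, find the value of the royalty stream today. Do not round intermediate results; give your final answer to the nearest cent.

213481.69

D_1 = 8802.68000
D_2 = 10792.08568
D_3 = 13231.09704
D_4 = 16221.32498
D_5 = 19887.34442
Terminal value at year 5: TV = D_5×(1+g_2)/(r−g_2) = 20881.71164/0.071 = 294108.61466
P_0 = D_1/(1+r)^1 + D_2/(1+r)^2 + D_3/(1+r)^3 + D_4/(1+r)^4 + D_5/(1+r)^5 + TV/(1+r)^5
    = 7852.52453 + 8588.04199 + 9392.45271 + 10272.20965 + 11234.37023 + 166142.09502 = 213481.69414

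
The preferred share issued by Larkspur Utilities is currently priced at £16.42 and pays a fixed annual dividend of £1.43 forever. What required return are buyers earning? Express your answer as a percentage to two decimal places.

8.71%

P = C/r ⇒ r = C/P = £1.43/£16.42 = 0.087089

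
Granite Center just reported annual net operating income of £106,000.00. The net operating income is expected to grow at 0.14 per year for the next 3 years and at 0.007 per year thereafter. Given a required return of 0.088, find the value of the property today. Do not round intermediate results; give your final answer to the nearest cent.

£1865303.80

D_1 = 120840.00000
D_2 = 137757.60000
D_3 = 157043.66400
Terminal value at year 3: TV = D_3×(1+g_2)/(r−g_2) = 158142.96965/0.081 = 1952382.34133
P_0 = D_1/(1+r)^1 + D_2/(1+r)^2 + D_3/(1+r)^3 + TV/(1+r)^3
    = 111066.17647 + 116374.48638 + 121936.50227 + 1515926.63931 = 1865303.80443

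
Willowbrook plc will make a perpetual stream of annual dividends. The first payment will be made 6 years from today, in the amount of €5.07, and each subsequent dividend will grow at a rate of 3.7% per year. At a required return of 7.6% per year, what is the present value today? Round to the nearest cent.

Value at end of year 5: C₁ / (r − g) = €5.07 / (0.076 − 0.037) = €130.0000
Discount to today: PV = €130.0000 / (1 + 0.076)^5 = €130.0000 / 1.442319 = €90.13

€90.13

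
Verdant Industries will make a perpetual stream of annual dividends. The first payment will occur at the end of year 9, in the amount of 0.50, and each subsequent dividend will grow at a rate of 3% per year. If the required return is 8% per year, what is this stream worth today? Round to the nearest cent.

5.40

Value at end of year 8: C₁ / (r − g) = 0.50 / (0.08 − 0.03) = 10.0000
Discount to today: PV = 10.0000 / (1 + 0.08)^8 = 10.0000 / 1.850930 = 5.40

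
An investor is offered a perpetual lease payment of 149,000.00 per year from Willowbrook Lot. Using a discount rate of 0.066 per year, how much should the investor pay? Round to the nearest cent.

Level perpetuity: PV = C / r = 149,000.00 / 0.066 = 2,257,575.76

2257575.76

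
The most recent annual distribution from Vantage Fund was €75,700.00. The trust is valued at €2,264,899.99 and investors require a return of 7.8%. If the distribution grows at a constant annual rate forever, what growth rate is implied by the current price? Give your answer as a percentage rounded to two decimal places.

4.31%

P = D₀(1+g)/(r−g) ⇒ P(r−g) = D₀(1+g) ⇒ g(P+D₀) = P·r − D₀
g = (P·r − D₀)/(P + D₀) = (€2,264,899.99×0.078 − €75,700.00) / (€2,264,899.99 + €75,700.00) = 0.043135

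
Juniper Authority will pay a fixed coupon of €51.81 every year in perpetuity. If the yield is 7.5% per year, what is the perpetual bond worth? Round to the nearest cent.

Level perpetuity: PV = C / r = €51.81 / 0.075 = €690.80

€690.80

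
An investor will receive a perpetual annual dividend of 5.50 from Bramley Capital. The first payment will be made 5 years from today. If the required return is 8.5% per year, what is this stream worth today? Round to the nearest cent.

Value at end of year 4: C / r = 5.50 / 0.085 = 64.7059
Discount to today: PV = 64.7059 / (1 + 0.085)^4 = 64.7059 / 1.385859 = 46.69

46.69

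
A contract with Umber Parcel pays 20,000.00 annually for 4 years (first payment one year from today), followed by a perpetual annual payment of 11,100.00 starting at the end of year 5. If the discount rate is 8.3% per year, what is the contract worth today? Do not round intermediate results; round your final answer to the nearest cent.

163017.09

PV of 4-year annuity: 20,000.00 × [1 − (1+0.083)^−4] / 0.083 = 65802.58888
Perpetuity value at year 4: 11,100.00 / 0.083 = 133734.93976
PV of perpetuity: 133734.93976 / (1+0.083)^4 = 97214.50293
Total PV = 65802.58888 + 97214.50293 = 163017.09181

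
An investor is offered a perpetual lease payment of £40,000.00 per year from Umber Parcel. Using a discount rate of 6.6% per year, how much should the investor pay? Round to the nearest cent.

£606060.61

Level perpetuity: PV = C / r = £40,000.00 / 0.066 = £606,060.61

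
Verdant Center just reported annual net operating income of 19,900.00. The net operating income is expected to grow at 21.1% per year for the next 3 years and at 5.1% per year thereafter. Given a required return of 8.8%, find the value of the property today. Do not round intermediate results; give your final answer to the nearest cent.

853715.17

D_1 = 24098.90000
D_2 = 29183.76790
D_3 = 35341.54293
Terminal value at year 3: TV = D_3×(1+g_2)/(r−g_2) = 37143.96162/0.037 = 1003890.85449
P_0 = D_1/(1+r)^1 + D_2/(1+r)^2 + D_3/(1+r)^3 + TV/(1+r)^3
    = 22149.72426 + 24653.78317 + 27440.92961 + 779470.73023 = 853715.16727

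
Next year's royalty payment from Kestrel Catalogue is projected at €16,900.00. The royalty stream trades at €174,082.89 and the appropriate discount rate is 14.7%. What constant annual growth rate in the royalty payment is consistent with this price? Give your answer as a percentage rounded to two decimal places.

P = D₁/(r−g) ⇒ g = r − D₁/P = 0.147 − €16,900.00/€174,082.89 = 0.049920

4.99%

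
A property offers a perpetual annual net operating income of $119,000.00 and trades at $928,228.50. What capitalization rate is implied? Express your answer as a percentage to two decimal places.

P = C/r ⇒ r = C/P = $119,000.00/$928,228.50 = 0.128201

12.82%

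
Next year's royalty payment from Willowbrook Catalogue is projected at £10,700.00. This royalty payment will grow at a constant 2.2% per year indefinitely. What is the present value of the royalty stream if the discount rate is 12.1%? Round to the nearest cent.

£108080.81

Growing perpetuity: P = D₁ / (r − g) = £10,700.0000 / (0.121 − 0.022) = £108,080.81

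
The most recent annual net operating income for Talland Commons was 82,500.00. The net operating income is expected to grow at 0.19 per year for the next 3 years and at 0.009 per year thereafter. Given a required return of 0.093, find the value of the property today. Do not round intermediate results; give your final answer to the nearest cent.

D_1 = 98175.00000
D_2 = 116828.25000
D_3 = 139025.61750
Terminal value at year 3: TV = D_3×(1+g_2)/(r−g_2) = 140276.84806/0.084 = 1669962.47687
P_0 = D_1/(1+r)^1 + D_2/(1+r)^2 + D_3/(1+r)^3 + TV/(1+r)^3
    = 89821.59195 + 97792.95006 + 106471.73886 + 1278928.38703 = 1573014.66791

1573014.67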